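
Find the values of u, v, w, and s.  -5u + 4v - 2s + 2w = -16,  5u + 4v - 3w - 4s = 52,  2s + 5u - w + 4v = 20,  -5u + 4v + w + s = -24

u = 4, v = 1, w = -4, s = -4

Row-reduce the augmented matrix:
R1 ← R1 / (-5).
R2 ← R2 − 5·R1.
R3 ← R3 − 5·R1.
R4 ← R4 + 5·R1.
R2 ← R2 / (8).
R1 ← R1 + 4/5·R2.
R3 ← R3 − 8·R2.
R3 ← R3 / (2).
R1 ← R1 + 1/2·R3.
R2 ← R2 + 1/8·R3.
R4 ← R4 + 1·R3.
R4 ← R4 / (6).
R1 ← R1 − 13/10·R4.
R2 ← R2 + 3/8·R4.
R3 ← R3 − 3·R4.
Reading off the reduced rows gives u = 4, v = 1, w = -4, s = -4.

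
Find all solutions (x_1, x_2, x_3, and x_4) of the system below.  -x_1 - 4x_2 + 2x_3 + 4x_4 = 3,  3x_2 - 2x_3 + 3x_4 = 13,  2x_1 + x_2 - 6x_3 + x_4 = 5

Row-reduce:
R1 ← R1 / (-1).
R3 ← R3 − 2·R1.
R2 ← R2 / (3).
R1 ← R1 − 4·R2.
R3 ← R3 + 7·R2.
R3 ← R3 / (-20/3).
R1 ← R1 − 2/3·R3.
R2 ← R2 + 2/3·R3.
Rank is 3 with 4 unknowns, leaving x_4 free.

infinitely many solutions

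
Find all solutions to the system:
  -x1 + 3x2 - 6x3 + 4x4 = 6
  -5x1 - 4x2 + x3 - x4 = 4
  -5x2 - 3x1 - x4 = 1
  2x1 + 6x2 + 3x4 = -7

Row-reduce the augmented matrix:
R1 ← R1 / (-1).
R2 ← R2 + 5·R1.
R3 ← R3 + 3·R1.
R4 ← R4 − 2·R1.
R2 ← R2 / (-19).
R1 ← R1 + 3·R2.
R3 ← R3 + 14·R2.
R4 ← R4 − 12·R2.
R3 ← R3 / (-92/19).
R1 ← R1 − 21/19·R3.
R2 ← R2 + 31/19·R3.
R4 ← R4 − 144/19·R3.
R4 ← R4 / (37/23).
R1 ← R1 + 11/92·R4.
R2 ← R2 − 25/92·R4.
R3 ← R3 + 47/92·R4.
Reading off the reduced rows gives x1 = -2, x2 = 2, x3 = -3, x4 = -5.

x1 = -2, x2 = 2, x3 = -3, x4 = -5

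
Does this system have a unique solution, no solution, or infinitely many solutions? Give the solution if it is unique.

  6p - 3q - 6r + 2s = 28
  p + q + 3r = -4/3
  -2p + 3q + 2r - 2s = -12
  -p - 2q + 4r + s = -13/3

p = 3, q = -4/3, r = -1, s = 0

Row-reduce the augmented matrix:
R1 ← R1 / (6).
R2 ← R2 − 1·R1.
R3 ← R3 + 2·R1.
R4 ← R4 + 1·R1.
R2 ← R2 / (3/2).
R1 ← R1 + 1/2·R2.
R3 ← R3 − 2·R2.
R4 ← R4 + 5/2·R2.
R3 ← R3 / (-16/3).
R1 ← R1 − 1/3·R3.
R2 ← R2 − 8/3·R3.
R4 ← R4 − 29/3·R3.
R4 ← R4 / (-5/6).
R1 ← R1 − 1/6·R4.
R2 ← R2 + 2/3·R4.
R3 ← R3 − 1/6·R4.
Reading off the reduced rows gives p = 3, q = -4/3, r = -1, s = 0.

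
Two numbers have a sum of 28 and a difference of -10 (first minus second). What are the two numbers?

first number: 9, second number: 19

Let x = first number, y = second number.
  x + y = 28
  x - y = -10
From equation 1: x = 28 − y.
Substitute into equation 2 and solve: y = 19.
Then x = 9.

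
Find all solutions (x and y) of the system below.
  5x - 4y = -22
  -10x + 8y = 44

infinitely many solutions

Row-reduce:
R1 ← R1 / (5).
R2 ← R2 + 10·R1.
Rank is 1 with 2 unknowns, leaving y free.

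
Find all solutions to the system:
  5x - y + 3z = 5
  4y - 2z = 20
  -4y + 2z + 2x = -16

Row-reduce the augmented matrix:
R1 ← R1 / (5).
R3 ← R3 − 2·R1.
R2 ← R2 / (4).
R1 ← R1 + 1/5·R2.
R3 ← R3 + 18/5·R2.
R3 ← R3 / (-1).
R1 ← R1 − 1/2·R3.
R2 ← R2 + 1/2·R3.
Reading off the reduced rows gives x = 2, y = 5, z = 0.

x = 2, y = 5, z = 0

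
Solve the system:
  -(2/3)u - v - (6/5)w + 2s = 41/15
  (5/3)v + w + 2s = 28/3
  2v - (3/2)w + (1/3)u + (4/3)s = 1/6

Row-reduce:
R1 ← R1 / (-2/3).
R3 ← R3 − 1/3·R1.
R2 ← R2 / (5/3).
R1 ← R1 − 3/2·R2.
R3 ← R3 − 3/2·R2.
R3 ← R3 / (-3).
R1 ← R1 − 9/10·R3.
R2 ← R2 − 3/5·R3.
Rank is 3 with 4 unknowns, leaving s free.

infinitely many solutions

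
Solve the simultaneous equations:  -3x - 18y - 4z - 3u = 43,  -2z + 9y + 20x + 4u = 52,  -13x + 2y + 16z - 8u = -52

Row-reduce:
R1 ← R1 / (-3).
R2 ← R2 − 20·R1.
R3 ← R3 + 13·R1.
R2 ← R2 / (-111).
R1 ← R1 − 6·R2.
R3 ← R3 − 80·R2.
R3 ← R3 / (4220/333).
R1 ← R1 + 8/37·R3.
R2 ← R2 − 86/333·R3.
Rank is 3 with 4 unknowns, leaving u free.

infinitely many solutions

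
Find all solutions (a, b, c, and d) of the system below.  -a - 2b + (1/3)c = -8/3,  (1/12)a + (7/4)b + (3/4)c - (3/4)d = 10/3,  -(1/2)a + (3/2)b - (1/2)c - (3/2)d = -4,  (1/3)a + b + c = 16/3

Row-reduce:
R1 ← R1 / (-1).
R2 ← R2 − 1/12·R1.
R3 ← R3 + 1/2·R1.
R4 ← R4 − 1/3·R1.
R2 ← R2 / (19/12).
R1 ← R1 − 2·R2.
R3 ← R3 − 5/2·R2.
R4 ← R4 − 1/3·R2.
R3 ← R3 / (-36/19).
R1 ← R1 + 25/19·R3.
R2 ← R2 − 28/57·R3.
R4 ← R4 − 18/19·R3.
Rank is 3 with 4 unknowns, leaving d free.

infinitely many solutions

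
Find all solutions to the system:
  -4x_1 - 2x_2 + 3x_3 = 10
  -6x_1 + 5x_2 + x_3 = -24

Row-reduce:
R1 ← R1 / (-4).
R2 ← R2 + 6·R1.
R2 ← R2 / (8).
R1 ← R1 − 1/2·R2.
Rank is 2 with 3 unknowns, leaving x_3 free.

infinitely many solutions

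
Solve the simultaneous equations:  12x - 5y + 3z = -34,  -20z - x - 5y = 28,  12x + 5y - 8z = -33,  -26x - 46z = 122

Row-reduce:
R1 ← R1 / (12).
R2 ← R2 + 1·R1.
R3 ← R3 − 12·R1.
R4 ← R4 + 26·R1.
R2 ← R2 / (-65/12).
R1 ← R1 + 5/12·R2.
R3 ← R3 − 10·R2.
R4 ← R4 + 65/6·R2.
R3 ← R3 / (-617/13).
R1 ← R1 − 23/13·R3.
R2 ← R2 − 237/65·R3.
Row 4 reduces to 0 = -2, a contradiction. The system is inconsistent.

no solution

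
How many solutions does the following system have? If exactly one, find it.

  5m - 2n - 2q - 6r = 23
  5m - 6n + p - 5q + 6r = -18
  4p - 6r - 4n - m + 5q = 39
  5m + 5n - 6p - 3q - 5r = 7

infinitely many solutions

Row-reduce:
R1 ← R1 / (5).
R2 ← R2 − 5·R1.
R3 ← R3 + 1·R1.
R4 ← R4 − 5·R1.
R2 ← R2 / (-4).
R1 ← R1 + 2/5·R2.
R3 ← R3 + 22/5·R2.
R4 ← R4 − 7·R2.
R3 ← R3 / (29/10).
R1 ← R1 + 1/10·R3.
R2 ← R2 + 1/4·R3.
R4 ← R4 + 17/4·R3.
R4 ← R4 / (309/58).
R1 ← R1 − 5/29·R4.
R2 ← R2 − 83/58·R4.
R3 ← R3 − 79/29·R4.
Rank is 4 with 5 unknowns, leaving r free.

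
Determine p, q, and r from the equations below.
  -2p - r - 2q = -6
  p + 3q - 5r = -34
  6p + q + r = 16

p = 2, q = -2, r = 6

Row-reduce the augmented matrix:
R1 ← R1 / (-2).
R2 ← R2 − 1·R1.
R3 ← R3 − 6·R1.
R2 ← R2 / (2).
R1 ← R1 − 1·R2.
R3 ← R3 + 5·R2.
R3 ← R3 / (-63/4).
R1 ← R1 − 13/4·R3.
R2 ← R2 + 11/4·R3.
Reading off the reduced rows gives p = 2, q = -2, r = 6.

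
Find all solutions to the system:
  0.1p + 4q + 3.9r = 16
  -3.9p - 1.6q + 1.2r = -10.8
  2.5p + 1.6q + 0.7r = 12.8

p = 4, q = 0, r = 4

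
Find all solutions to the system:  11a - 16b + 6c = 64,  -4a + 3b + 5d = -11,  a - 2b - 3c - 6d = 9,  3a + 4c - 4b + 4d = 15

no solution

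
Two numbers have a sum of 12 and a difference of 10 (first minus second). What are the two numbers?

first number: 11, second number: 1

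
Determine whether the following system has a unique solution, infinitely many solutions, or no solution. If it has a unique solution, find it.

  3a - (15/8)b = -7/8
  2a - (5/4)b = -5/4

Row-reduce:
R1 ← R1 / (3).
R2 ← R2 − 2·R1.
Row 2 reduces to 0 = -2/3, a contradiction. The system is inconsistent.

no solution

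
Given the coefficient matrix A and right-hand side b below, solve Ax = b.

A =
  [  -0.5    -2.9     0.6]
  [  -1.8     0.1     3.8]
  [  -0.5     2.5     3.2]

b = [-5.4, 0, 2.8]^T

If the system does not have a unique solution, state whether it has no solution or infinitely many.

Row-reduce the augmented matrix:
R1 ← R1 / (-1/2).
R2 ← R2 + 9/5·R1.
R3 ← R3 + 1/2·R1.
R2 ← R2 / (527/50).
R1 ← R1 − 29/5·R2.
R3 ← R3 − 27/5·R2.
R3 ← R3 / (4637/2635).
R1 ← R1 + 1108/527·R3.
R2 ← R2 − 82/527·R3.
Reading off the reduced rows gives x_1 = -2, x_2 = 2, x_3 = -1.

x_1 = -2, x_2 = 2, x_3 = -1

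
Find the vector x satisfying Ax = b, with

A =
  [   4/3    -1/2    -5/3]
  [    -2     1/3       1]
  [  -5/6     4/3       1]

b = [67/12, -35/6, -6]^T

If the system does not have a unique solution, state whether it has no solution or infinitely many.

x_1 = 2, x_2 = -5/2, x_3 = -1

Row-reduce the augmented matrix:
R1 ← R1 / (4/3).
R2 ← R2 + 2·R1.
R3 ← R3 + 5/6·R1.
R2 ← R2 / (-5/12).
R1 ← R1 + 3/8·R2.
R3 ← R3 − 49/48·R2.
R3 ← R3 / (-223/60).
R1 ← R1 − 1/10·R3.
R2 ← R2 − 18/5·R3.
Reading off the reduced rows gives x_1 = 2, x_2 = -5/2, x_3 = -1.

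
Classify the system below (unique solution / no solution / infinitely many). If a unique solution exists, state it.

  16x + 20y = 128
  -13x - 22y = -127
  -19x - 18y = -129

x = 3, y = 4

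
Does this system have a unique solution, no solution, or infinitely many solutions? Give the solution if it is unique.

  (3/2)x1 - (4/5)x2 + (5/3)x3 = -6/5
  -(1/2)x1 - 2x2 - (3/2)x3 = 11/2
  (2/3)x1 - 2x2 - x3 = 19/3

x1 = 2, x2 = -1, x3 = -3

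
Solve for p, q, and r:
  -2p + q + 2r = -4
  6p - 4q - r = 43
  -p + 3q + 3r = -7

p = 4, q = -6, r = 5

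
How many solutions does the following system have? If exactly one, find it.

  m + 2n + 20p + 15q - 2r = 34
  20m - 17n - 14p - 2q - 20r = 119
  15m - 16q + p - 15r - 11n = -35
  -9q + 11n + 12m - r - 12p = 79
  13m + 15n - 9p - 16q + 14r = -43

Row-reduce the augmented matrix:
R2 ← R2 − 20·R1.
R3 ← R3 − 15·R1.
R4 ← R4 − 12·R1.
R5 ← R5 − 13·R1.
R2 ← R2 / (-57).
R1 ← R1 − 2·R2.
R3 ← R3 + 41·R2.
R4 ← R4 + 13·R2.
R5 ← R5 + 11·R2.
R3 ← R3 / (-23/19).
R1 ← R1 − 104/19·R3.
R2 ← R2 − 138/19·R3.
R4 ← R4 + 2994/19·R3.
R5 ← R5 + 3593/19·R3.
R4 ← R4 / (205231/69).
R1 ← R1 + 2371/23·R4.
R2 ← R2 + 412/3·R4.
R3 ← R3 − 1355/69·R4.
R5 ← R5 − 81900/23·R4.
R5 ← R5 / (218425/15787).
R1 ← R1 + 134013/205231·R5.
R2 ← R2 − 101398/205231·R5.
R3 ← R3 + 20780/205231·R5.
R4 ← R4 + 4243/205231·R5.
Reading off the reduced rows gives m = 2, n = 5, p = -4, q = 6, r = -6.

m = 2, n = 5, p = -4, q = 6, r = -6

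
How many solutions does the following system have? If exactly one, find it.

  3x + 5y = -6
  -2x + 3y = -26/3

x = 4/3, y = -2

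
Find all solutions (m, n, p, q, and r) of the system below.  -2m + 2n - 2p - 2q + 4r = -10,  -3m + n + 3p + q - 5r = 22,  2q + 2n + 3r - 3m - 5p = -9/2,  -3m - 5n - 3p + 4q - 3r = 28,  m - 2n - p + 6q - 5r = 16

no solution

Row-reduce:
R1 ← R1 / (-2).
R2 ← R2 + 3·R1.
R3 ← R3 + 3·R1.
R4 ← R4 + 3·R1.
R5 ← R5 − 1·R1.
R2 ← R2 / (-2).
R1 ← R1 + 1·R2.
R3 ← R3 + 1·R2.
R4 ← R4 + 8·R2.
R5 ← R5 + 1·R2.
R3 ← R3 / (-5).
R1 ← R1 + 2·R3.
R2 ← R2 + 3·R3.
R4 ← R4 + 24·R3.
R5 ← R5 + 5·R3.
R4 ← R4 / (-117/5).
R1 ← R1 + 11/5·R4.
R2 ← R2 + 19/5·R4.
R3 ← R3 + 3/5·R4.
Row 5 reduces to 0 = 1/2, a contradiction. The system is inconsistent.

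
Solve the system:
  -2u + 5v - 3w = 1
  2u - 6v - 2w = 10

infinitely many solutions

Row-reduce:
R1 ← R1 / (-2).
R2 ← R2 − 2·R1.
R2 ← R2 / (-1).
R1 ← R1 + 5/2·R2.
Rank is 2 with 3 unknowns, leaving w free.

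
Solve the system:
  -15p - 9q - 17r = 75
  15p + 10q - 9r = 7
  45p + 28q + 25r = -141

no solution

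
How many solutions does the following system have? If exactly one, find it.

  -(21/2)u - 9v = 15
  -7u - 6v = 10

infinitely many solutions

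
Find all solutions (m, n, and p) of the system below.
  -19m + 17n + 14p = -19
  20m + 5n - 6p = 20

infinitely many solutions

Row-reduce:
R1 ← R1 / (-19).
R2 ← R2 − 20·R1.
R2 ← R2 / (435/19).
R1 ← R1 + 17/19·R2.
Rank is 2 with 3 unknowns, leaving p free.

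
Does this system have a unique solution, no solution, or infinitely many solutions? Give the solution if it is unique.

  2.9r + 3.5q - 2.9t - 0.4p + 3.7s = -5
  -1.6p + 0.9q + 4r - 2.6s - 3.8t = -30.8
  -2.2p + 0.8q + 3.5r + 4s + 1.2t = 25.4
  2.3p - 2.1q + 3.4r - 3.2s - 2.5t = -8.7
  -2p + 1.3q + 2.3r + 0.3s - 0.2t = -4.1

p = 2, q = -4, r = 2, s = 5, t = 5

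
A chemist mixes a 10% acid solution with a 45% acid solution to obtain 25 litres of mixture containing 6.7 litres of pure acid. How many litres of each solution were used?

litres of solution A: 13, litres of solution B: 12

Let a = litres of solution A, b = litres of solution B.
  b + a = 25
  (1/10)a + (9/20)b = 67/10
Row-reduce the augmented matrix:
R2 ← R2 − 1/10·R1.
R2 ← R2 / (7/20).
R1 ← R1 − 1·R2.
Reading off the reduced rows gives a = 13, b = 12.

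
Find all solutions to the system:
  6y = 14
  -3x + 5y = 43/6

Row-reduce the augmented matrix:
Swap R1 and R2.
R1 ← R1 / (-3).
R2 ← R2 / (6).
R1 ← R1 + 5/3·R2.
Reading off the reduced rows gives x = 3/2, y = 7/3.

x = 3/2, y = 7/3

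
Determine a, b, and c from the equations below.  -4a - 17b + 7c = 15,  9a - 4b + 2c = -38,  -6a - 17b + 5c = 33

Row-reduce the augmented matrix:
R1 ← R1 / (-4).
R2 ← R2 − 9·R1.
R3 ← R3 + 6·R1.
R2 ← R2 / (-169/4).
R1 ← R1 − 17/4·R2.
R3 ← R3 − 17/2·R2.
R3 ← R3 / (-326/169).
R1 ← R1 − 6/169·R3.
R2 ← R2 + 71/169·R3.
Reading off the reduced rows gives a = -4, b = -2, c = -5.

a = -4, b = -2, c = -5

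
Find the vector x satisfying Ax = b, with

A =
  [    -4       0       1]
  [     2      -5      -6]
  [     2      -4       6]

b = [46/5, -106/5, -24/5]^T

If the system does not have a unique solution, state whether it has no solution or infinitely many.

x_1 = -2, x_2 = 2, x_3 = 6/5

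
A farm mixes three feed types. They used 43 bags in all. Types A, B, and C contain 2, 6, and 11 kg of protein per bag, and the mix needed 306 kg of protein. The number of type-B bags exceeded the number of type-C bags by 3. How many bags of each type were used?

type-A bags: 8, type-B bags: 19, type-C bags: 16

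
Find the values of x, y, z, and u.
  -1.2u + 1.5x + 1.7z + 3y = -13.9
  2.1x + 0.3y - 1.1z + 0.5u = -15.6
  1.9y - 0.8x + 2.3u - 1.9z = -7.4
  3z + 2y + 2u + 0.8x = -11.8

Row-reduce the augmented matrix:
R1 ← R1 / (3/2).
R2 ← R2 − 21/10·R1.
R3 ← R3 + 4/5·R1.
R4 ← R4 − 4/5·R1.
R2 ← R2 / (-39/10).
R1 ← R1 − 2·R2.
R3 ← R3 − 7/2·R2.
R4 ← R4 − 2/5·R2.
R3 ← R3 / (-8027/1950).
R1 ← R1 + 127/195·R3.
R2 ← R2 − 58/65·R3.
R4 ← R4 − 1693/975·R3.
R4 ← R4 / (176156/40135).
R1 ← R1 + 6122/24081·R4.
R2 ← R2 − 5417/24081·R4.
R3 ← R3 + 7052/8027·R4.
Reading off the reduced rows gives x = -6, y = -3, z = 1, u = -2.

x = -6, y = -3, z = 1, u = -2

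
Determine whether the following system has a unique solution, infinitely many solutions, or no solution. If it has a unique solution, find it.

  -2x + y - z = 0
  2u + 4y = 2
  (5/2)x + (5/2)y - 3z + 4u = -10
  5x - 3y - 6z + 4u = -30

Row-reduce:
R1 ← R1 / (-2).
R3 ← R3 − 5/2·R1.
R4 ← R4 − 5·R1.
R2 ← R2 / (4).
R1 ← R1 + 1/2·R2.
R3 ← R3 − 15/4·R2.
R4 ← R4 + 1/2·R2.
R3 ← R3 / (-17/4).
R1 ← R1 − 1/2·R3.
R4 ← R4 + 17/2·R3.
Row 4 reduces to 0 = -6, a contradiction. The system is inconsistent.

no solution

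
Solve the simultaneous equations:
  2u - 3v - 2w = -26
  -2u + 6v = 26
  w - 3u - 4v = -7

u = -1, v = 4, w = 6

Row-reduce the augmented matrix:
R1 ← R1 / (2).
R2 ← R2 + 2·R1.
R3 ← R3 + 3·R1.
R2 ← R2 / (3).
R1 ← R1 + 3/2·R2.
R3 ← R3 + 17/2·R2.
R3 ← R3 / (-23/3).
R1 ← R1 + 2·R3.
R2 ← R2 + 2/3·R3.
Reading off the reduced rows gives u = -1, v = 4, w = 6.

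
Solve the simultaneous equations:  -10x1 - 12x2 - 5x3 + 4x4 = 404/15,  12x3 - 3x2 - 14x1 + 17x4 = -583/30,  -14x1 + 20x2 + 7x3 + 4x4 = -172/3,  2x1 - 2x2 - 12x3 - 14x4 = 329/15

Row-reduce the augmented matrix:
R1 ← R1 / (-10).
R2 ← R2 + 14·R1.
R3 ← R3 + 14·R1.
R4 ← R4 − 2·R1.
R2 ← R2 / (69/5).
R1 ← R1 − 6/5·R2.
R3 ← R3 − 184/5·R2.
R4 ← R4 + 22/5·R2.
R3 ← R3 / (-110/3).
R1 ← R1 + 53/46·R3.
R2 ← R2 − 95/69·R3.
R4 ← R4 + 479/69·R3.
R4 ← R4 / (-4436/1265).
R1 ← R1 + 488/1265·R4.
R2 ← R2 + 95/253·R4.
R3 ← R3 − 48/55·R4.
Reading off the reduced rows gives x1 = 2/3, x2 = -9/5, x3 = -2, x4 = 1/2.

x1 = 2/3, x2 = -9/5, x3 = -2, x4 = 1/2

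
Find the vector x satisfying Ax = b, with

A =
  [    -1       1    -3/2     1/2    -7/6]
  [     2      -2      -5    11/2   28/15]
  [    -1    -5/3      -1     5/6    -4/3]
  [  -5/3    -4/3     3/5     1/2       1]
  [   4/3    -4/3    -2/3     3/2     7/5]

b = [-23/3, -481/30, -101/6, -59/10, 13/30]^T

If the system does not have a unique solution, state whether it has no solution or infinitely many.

Row-reduce:
R1 ← R1 / (-1).
R2 ← R2 − 2·R1.
R3 ← R3 + 1·R1.
R4 ← R4 + 5/3·R1.
R5 ← R5 − 4/3·R1.
Swap R2 and R3.
R2 ← R2 / (-8/3).
R1 ← R1 + 1·R2.
R4 ← R4 + 3·R2.
R3 ← R3 / (-8).
R1 ← R1 − 21/16·R3.
R2 ← R2 + 3/16·R3.
R4 ← R4 − 203/80·R3.
R5 ← R5 + 8/3·R3.
R4 ← R4 / (5197/3840).
R1 ← R1 − 113/256·R4.
R2 ← R2 + 71/256·R4.
R3 ← R3 + 13/16·R4.
Row 5 reduces to 0 = 2/3, a contradiction. The system is inconsistent.

no solution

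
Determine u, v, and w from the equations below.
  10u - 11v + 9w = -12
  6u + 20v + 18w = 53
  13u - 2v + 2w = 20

u = 2, v = 5/2, w = -1/2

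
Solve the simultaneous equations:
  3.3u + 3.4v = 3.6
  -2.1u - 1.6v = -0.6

u = -2, v = 3

Row-reduce the augmented matrix:
R1 ← R1 / (33/10).
R2 ← R2 + 21/10·R1.
R2 ← R2 / (31/55).
R1 ← R1 − 34/33·R2.
Reading off the reduced rows gives u = -2, v = 3.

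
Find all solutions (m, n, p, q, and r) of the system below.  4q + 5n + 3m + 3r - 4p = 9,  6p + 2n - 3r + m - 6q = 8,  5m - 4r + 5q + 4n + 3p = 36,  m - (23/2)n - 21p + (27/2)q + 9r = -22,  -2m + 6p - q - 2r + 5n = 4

infinitely many solutions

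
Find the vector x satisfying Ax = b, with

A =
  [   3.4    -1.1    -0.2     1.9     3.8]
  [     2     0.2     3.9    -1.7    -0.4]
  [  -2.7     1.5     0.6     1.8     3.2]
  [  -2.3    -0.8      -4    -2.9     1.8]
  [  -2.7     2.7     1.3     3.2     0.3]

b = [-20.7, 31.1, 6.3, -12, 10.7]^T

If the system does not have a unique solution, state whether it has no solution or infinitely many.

Row-reduce the augmented matrix:
R1 ← R1 / (17/5).
R2 ← R2 − 2·R1.
R3 ← R3 + 27/10·R1.
R4 ← R4 + 23/10·R1.
R5 ← R5 + 27/10·R1.
R2 ← R2 / (72/85).
R1 ← R1 + 11/34·R2.
R3 ← R3 − 213/340·R2.
R4 ← R4 + 105/68·R2.
R5 ← R5 − 621/340·R2.
R3 ← R3 / (-2429/960).
R1 ← R1 − 425/288·R3.
R2 ← R2 − 683/144·R3.
R4 ← R4 − 3061/960·R3.
R5 ← R5 + 2407/320·R3.
R4 ← R4 / (544/12145).
R1 ← R1 − 6383/2429·R4.
R2 ← R2 − 16475/2429·R4.
R3 ← R3 + 5177/2429·R4.
R5 ← R5 + 25491/4858·R4.
R5 ← R5 / (77491/68).
R1 ← R1 + 58495/102·R5.
R2 ← R2 + 151019/102·R5.
R3 ← R3 − 15839/34·R5.
R4 ← R4 − 7483/34·R5.
Reading off the reduced rows gives x_1 = -1, x_2 = 6, x_3 = 6, x_4 = -5, x_5 = 0.

x_1 = -1, x_2 = 6, x_3 = 6, x_4 = -5, x_5 = 0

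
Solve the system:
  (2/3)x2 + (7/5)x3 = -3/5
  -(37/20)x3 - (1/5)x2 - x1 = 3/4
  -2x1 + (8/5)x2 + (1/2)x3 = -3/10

Row-reduce:
Swap R1 and R2.
R1 ← R1 / (-1).
R3 ← R3 + 2·R1.
R2 ← R2 / (2/3).
R1 ← R1 − 1/5·R2.
R3 ← R3 − 2·R2.
Rank is 2 with 3 unknowns, leaving x3 free.

infinitely many solutions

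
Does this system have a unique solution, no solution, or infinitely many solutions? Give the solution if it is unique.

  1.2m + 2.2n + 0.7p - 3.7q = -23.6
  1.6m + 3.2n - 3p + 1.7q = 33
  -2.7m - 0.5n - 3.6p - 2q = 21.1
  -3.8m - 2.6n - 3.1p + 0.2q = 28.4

m = -5, n = 4, p = -6, q = 6

Row-reduce the augmented matrix:
R1 ← R1 / (6/5).
R2 ← R2 − 8/5·R1.
R3 ← R3 + 27/10·R1.
R4 ← R4 + 19/5·R1.
R2 ← R2 / (4/15).
R1 ← R1 − 11/6·R2.
R3 ← R3 − 89/20·R2.
R4 ← R4 − 131/30·R2.
R3 ← R3 / (5089/80).
R1 ← R1 − 221/8·R3.
R2 ← R2 + 59/4·R3.
R4 ← R4 − 2541/40·R3.
R4 ← R4 / (10393/14540).
R1 ← R1 − 78723/20356·R4.
R2 ← R2 + 64853/20356·R4.
R3 ← R3 + 19363/10178·R4.
Reading off the reduced rows gives m = -5, n = 4, p = -6, q = 6.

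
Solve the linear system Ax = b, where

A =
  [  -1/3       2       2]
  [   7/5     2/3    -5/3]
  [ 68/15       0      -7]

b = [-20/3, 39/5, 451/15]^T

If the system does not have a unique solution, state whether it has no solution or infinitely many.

Row-reduce:
R1 ← R1 / (-1/3).
R2 ← R2 − 7/5·R1.
R3 ← R3 − 68/15·R1.
R2 ← R2 / (136/15).
R1 ← R1 + 6·R2.
R3 ← R3 − 136/5·R2.
Rank is 2 with 3 unknowns, leaving x_3 free.

infinitely many solutions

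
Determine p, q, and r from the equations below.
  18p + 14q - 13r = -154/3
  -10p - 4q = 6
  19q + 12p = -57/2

p = 0, q = -3/2, r = 7/3

Row-reduce the augmented matrix:
R1 ← R1 / (18).
R2 ← R2 + 10·R1.
R3 ← R3 − 12·R1.
R2 ← R2 / (34/9).
R1 ← R1 − 7/9·R2.
R3 ← R3 − 29/3·R2.
R3 ← R3 / (923/34).
R1 ← R1 − 13/17·R3.
R2 ← R2 + 65/34·R3.
Reading off the reduced rows gives p = 0, q = -3/2, r = 7/3.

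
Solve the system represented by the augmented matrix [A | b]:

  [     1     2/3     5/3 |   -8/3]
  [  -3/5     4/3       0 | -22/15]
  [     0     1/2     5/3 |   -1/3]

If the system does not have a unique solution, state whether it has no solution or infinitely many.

Row-reduce the augmented matrix:
R2 ← R2 + 3/5·R1.
R2 ← R2 / (26/15).
R1 ← R1 − 2/3·R2.
R3 ← R3 − 1/2·R2.
R3 ← R3 / (215/156).
R1 ← R1 − 50/39·R3.
R2 ← R2 − 15/26·R3.
Reading off the reduced rows gives x_1 = -2, x_2 = -2, x_3 = 2/5.

x_1 = -2, x_2 = -2, x_3 = 2/5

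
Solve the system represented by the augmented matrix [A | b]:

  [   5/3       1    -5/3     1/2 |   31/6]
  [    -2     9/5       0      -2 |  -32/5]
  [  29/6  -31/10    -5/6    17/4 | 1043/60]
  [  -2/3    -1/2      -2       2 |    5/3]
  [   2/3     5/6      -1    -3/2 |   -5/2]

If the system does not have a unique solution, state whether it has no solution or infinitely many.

Row-reduce:
R1 ← R1 / (5/3).
R2 ← R2 + 2·R1.
R3 ← R3 − 29/6·R1.
R4 ← R4 + 2/3·R1.
R5 ← R5 − 2/3·R1.
R2 ← R2 / (3).
R1 ← R1 − 3/5·R2.
R3 ← R3 + 6·R2.
R4 ← R4 + 1/10·R2.
R5 ← R5 − 13/30·R2.
Swap R3 and R4.
R3 ← R3 / (-41/15).
R1 ← R1 + 3/5·R3.
R2 ← R2 + 2/3·R3.
R5 ← R5 + 2/45·R3.
Swap R4 and R5.
R4 ← R4 / (-2828/1845).
R1 ← R1 − 22/205·R4.
R2 ← R2 + 122/123·R4.
R3 ← R3 + 323/410·R4.
Row 5 reduces to 0 = 2, a contradiction. The system is inconsistent.

no solution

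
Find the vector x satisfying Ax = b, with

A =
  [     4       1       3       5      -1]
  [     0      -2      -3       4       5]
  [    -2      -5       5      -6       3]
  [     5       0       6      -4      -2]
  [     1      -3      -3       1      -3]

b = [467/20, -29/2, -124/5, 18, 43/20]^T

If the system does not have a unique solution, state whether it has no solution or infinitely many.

x_1 = 12/5, x_2 = 2, x_3 = 1, x_4 = 5/4, x_5 = -5/2

Row-reduce the augmented matrix:
R1 ← R1 / (4).
R3 ← R3 + 2·R1.
R4 ← R4 − 5·R1.
R5 ← R5 − 1·R1.
R2 ← R2 / (-2).
R1 ← R1 − 1/4·R2.
R3 ← R3 + 9/2·R2.
R4 ← R4 + 5/4·R2.
R5 ← R5 + 13/4·R2.
R3 ← R3 / (53/4).
R1 ← R1 − 3/8·R3.
R2 ← R2 − 3/2·R3.
R4 ← R4 − 33/8·R3.
R5 ← R5 − 9/8·R3.
R4 ← R4 / (-939/106).
R1 ← R1 − 223/106·R4.
R2 ← R2 + 31/53·R4.
R3 ← R3 + 50/53·R4.
R5 ← R5 + 603/106·R4.
R5 ← R5 / (-2940/313).
R1 ← R1 − 328/939·R5.
R2 ← R2 + 1346/939·R5.
R3 ← R3 + 505/939·R5.
R4 ← R4 − 122/939·R5.
Reading off the reduced rows gives x_1 = 12/5, x_2 = 2, x_3 = 1, x_4 = 5/4, x_5 = -5/2.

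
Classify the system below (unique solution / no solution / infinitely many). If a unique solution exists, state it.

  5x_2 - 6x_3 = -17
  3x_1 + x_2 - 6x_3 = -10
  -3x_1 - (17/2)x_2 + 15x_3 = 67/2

no solution

Row-reduce:
Swap R1 and R2.
R1 ← R1 / (3).
R3 ← R3 + 3·R1.
R2 ← R2 / (5).
R1 ← R1 − 1/3·R2.
R3 ← R3 + 15/2·R2.
Row 3 reduces to 0 = -2, a contradiction. The system is inconsistent.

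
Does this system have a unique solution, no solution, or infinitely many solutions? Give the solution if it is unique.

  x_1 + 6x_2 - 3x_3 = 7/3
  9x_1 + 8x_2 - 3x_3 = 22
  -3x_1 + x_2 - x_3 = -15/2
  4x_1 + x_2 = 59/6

Row-reduce the augmented matrix:
R2 ← R2 − 9·R1.
R3 ← R3 + 3·R1.
R4 ← R4 − 4·R1.
R2 ← R2 / (-46).
R1 ← R1 − 6·R2.
R3 ← R3 − 19·R2.
R4 ← R4 + 23·R2.
R3 ← R3 / (-2/23).
R1 ← R1 − 3/23·R3.
R2 ← R2 + 12/23·R3.
R4 reduces to 0 = 0, so the extra equation is consistent.
Reading off the reduced rows gives x_1 = 7/3, x_2 = 1/2, x_3 = 1.

x_1 = 7/3, x_2 = 1/2, x_3 = 1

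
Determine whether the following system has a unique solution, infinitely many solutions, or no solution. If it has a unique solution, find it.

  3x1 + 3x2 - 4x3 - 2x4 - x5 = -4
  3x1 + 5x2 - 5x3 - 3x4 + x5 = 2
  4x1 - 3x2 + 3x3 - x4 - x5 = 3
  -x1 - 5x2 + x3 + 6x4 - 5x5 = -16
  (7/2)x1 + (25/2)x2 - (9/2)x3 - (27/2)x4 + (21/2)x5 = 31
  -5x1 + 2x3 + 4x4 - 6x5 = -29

no solution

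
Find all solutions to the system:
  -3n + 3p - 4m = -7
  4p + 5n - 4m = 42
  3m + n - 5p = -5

m = -2, n = 6, p = 1

Row-reduce the augmented matrix:
R1 ← R1 / (-4).
R2 ← R2 + 4·R1.
R3 ← R3 − 3·R1.
R2 ← R2 / (8).
R1 ← R1 − 3/4·R2.
R3 ← R3 + 5/4·R2.
R3 ← R3 / (-83/32).
R1 ← R1 + 27/32·R3.
R2 ← R2 − 1/8·R3.
Reading off the reduced rows gives m = -2, n = 6, p = 1.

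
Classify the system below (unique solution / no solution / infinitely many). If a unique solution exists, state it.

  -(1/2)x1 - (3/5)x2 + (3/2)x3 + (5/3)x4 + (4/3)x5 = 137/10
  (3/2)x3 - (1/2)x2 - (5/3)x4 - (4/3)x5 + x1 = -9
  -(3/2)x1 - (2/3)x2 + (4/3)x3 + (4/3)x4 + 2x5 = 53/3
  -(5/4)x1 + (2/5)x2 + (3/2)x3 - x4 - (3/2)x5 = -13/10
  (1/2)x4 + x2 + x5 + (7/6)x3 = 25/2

Row-reduce the augmented matrix:
R1 ← R1 / (-1/2).
R2 ← R2 − 1·R1.
R3 ← R3 + 3/2·R1.
R4 ← R4 + 5/4·R1.
R2 ← R2 / (-17/10).
R1 ← R1 − 6/5·R2.
R3 ← R3 − 17/15·R2.
R4 ← R4 − 19/10·R2.
R5 ← R5 − 1·R2.
R3 ← R3 / (-1/6).
R1 ← R1 − 3/17·R3.
R2 ← R2 + 45/17·R3.
R4 ← R4 − 189/68·R3.
R5 ← R5 − 389/102·R3.
R4 ← R4 / (-2342/51).
R1 ← R1 + 248/51·R4.
R2 ← R2 − 2020/51·R4.
R3 ← R3 − 46/3·R4.
R5 ← R5 + 17441/306·R4.
R5 ← R5 / (32855/9368).
R1 ← R1 + 686/1171·R5.
R2 ← R2 + 2345/1171·R5.
R3 ← R3 + 1491/2342·R5.
R4 ← R4 − 2231/4684·R5.
Reading off the reduced rows gives x1 = -2, x2 = 3, x3 = 3, x4 = 2, x5 = 5.

x1 = -2, x2 = 3, x3 = 3, x4 = 2, x5 = 5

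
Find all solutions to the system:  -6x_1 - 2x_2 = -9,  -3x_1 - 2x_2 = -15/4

Row-reduce the augmented matrix:
R1 ← R1 / (-6).
R2 ← R2 + 3·R1.
R2 ← R2 / (-1).
R1 ← R1 − 1/3·R2.
Reading off the reduced rows gives x_1 = 7/4, x_2 = -3/4.

x_1 = 7/4, x_2 = -3/4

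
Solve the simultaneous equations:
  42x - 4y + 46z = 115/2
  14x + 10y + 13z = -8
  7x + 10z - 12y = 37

no solution

Row-reduce:
R1 ← R1 / (42).
R2 ← R2 − 14·R1.
R3 ← R3 − 7·R1.
R2 ← R2 / (34/3).
R1 ← R1 + 2/21·R2.
R3 ← R3 + 34/3·R2.
Row 3 reduces to 0 = 1/4, a contradiction. The system is inconsistent.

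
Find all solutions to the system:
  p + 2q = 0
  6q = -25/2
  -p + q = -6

no solution

Row-reduce:
R3 ← R3 + 1·R1.
R2 ← R2 / (6).
R1 ← R1 − 2·R2.
R3 ← R3 − 3·R2.
Row 3 reduces to 0 = 1/4, a contradiction. The system is inconsistent.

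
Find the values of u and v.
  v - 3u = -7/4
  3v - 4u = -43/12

u = 1/3, v = -3/4

From equation 1: v = -7/4 + 3·u.
Substitute into equation 2 and solve: u = 1/3.
Then v = -3/4.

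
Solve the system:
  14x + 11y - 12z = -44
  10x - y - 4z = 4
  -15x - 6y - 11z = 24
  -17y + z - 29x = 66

Row-reduce:
R1 ← R1 / (14).
R2 ← R2 − 10·R1.
R3 ← R3 + 15·R1.
R4 ← R4 + 29·R1.
R2 ← R2 / (-62/7).
R1 ← R1 − 11/14·R2.
R3 ← R3 − 81/14·R2.
R4 ← R4 − 81/14·R2.
R3 ← R3 / (-647/31).
R1 ← R1 + 14/31·R3.
R2 ← R2 + 16/31·R3.
R4 ← R4 + 647/31·R3.
Row 4 reduces to 0 = -2, a contradiction. The system is inconsistent.

no solution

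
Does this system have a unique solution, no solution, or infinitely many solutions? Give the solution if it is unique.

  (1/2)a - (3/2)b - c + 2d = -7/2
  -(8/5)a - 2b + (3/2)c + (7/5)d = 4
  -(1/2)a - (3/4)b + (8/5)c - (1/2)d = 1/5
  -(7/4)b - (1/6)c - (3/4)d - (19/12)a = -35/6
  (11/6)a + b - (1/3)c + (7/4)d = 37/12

Row-reduce:
R1 ← R1 / (1/2).
R2 ← R2 + 8/5·R1.
R3 ← R3 + 1/2·R1.
R4 ← R4 + 19/12·R1.
R5 ← R5 − 11/6·R1.
R2 ← R2 / (-34/5).
R1 ← R1 + 3·R2.
R3 ← R3 + 9/4·R2.
R4 ← R4 + 13/2·R2.
R5 ← R5 − 13/2·R2.
R3 ← R3 / (93/80).
R1 ← R1 + 5/4·R3.
R2 ← R2 − 1/4·R3.
R4 ← R4 + 41/24·R3.
R5 ← R5 − 41/24·R3.
R4 ← R4 / (-21887/6324).
R1 ← R1 + 318/527·R4.
R2 ← R2 + 482/527·R4.
R3 ← R3 + 490/527·R4.
R5 ← R5 − 21887/6324·R4.
Row 5 reduces to 0 = -1, a contradiction. The system is inconsistent.

no solution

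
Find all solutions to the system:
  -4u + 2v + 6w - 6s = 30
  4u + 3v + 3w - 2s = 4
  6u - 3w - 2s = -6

infinitely many solutions

Row-reduce:
R1 ← R1 / (-4).
R2 ← R2 − 4·R1.
R3 ← R3 − 6·R1.
R2 ← R2 / (5).
R1 ← R1 + 1/2·R2.
R3 ← R3 − 3·R2.
R3 ← R3 / (3/5).
R1 ← R1 + 3/5·R3.
R2 ← R2 − 9/5·R3.
Rank is 3 with 4 unknowns, leaving s free.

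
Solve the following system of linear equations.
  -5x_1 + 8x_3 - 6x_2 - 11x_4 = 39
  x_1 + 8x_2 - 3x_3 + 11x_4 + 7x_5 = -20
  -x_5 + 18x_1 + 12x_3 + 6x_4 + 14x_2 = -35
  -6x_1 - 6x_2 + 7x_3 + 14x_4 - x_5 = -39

Row-reduce:
R1 ← R1 / (-5).
R2 ← R2 − 1·R1.
R3 ← R3 − 18·R1.
R4 ← R4 + 6·R1.
R2 ← R2 / (34/5).
R1 ← R1 − 6/5·R2.
R3 ← R3 + 38/5·R2.
R4 ← R4 − 6/5·R2.
R3 ← R3 / (667/17).
R1 ← R1 + 23/17·R3.
R2 ← R2 + 7/34·R3.
R4 ← R4 + 40/17·R3.
R4 ← R4 / (16156/667).
R1 ← R1 + 5/29·R4.
R2 ← R2 − 780/667·R4.
R3 ← R3 + 404/667·R4.
Rank is 4 with 5 unknowns, leaving x_5 free.

infinitely many solutions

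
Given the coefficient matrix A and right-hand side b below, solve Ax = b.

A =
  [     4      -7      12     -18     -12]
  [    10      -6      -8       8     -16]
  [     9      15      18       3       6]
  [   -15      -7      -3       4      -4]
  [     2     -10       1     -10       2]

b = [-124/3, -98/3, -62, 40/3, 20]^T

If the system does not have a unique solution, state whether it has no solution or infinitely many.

Row-reduce the augmented matrix:
R1 ← R1 / (4).
R2 ← R2 − 10·R1.
R3 ← R3 − 9·R1.
R4 ← R4 + 15·R1.
R5 ← R5 − 2·R1.
R2 ← R2 / (23/2).
R1 ← R1 + 7/4·R2.
R3 ← R3 − 123/4·R2.
R4 ← R4 + 133/4·R2.
R5 ← R5 + 13/2·R2.
R3 ← R3 / (2130/23).
R1 ← R1 + 64/23·R3.
R2 ← R2 + 76/23·R3.
R4 ← R4 + 1561/23·R3.
R5 ← R5 + 609/23·R3.
R4 ← R4 / (12609/710).
R1 ← R1 − 218/355·R4.
R2 ← R2 − 392/355·R4.
R3 ← R3 + 753/710·R4.
R5 ← R5 − 621/710·R4.
R5 ← R5 / (7110/467).
R1 ← R1 + 2504/4203·R5.
R2 ← R2 − 7528/4203·R5.
R3 ← R3 + 1052/1401·R5.
R4 ← R4 + 2786/4203·R5.
Reading off the reduced rows gives x_1 = -1, x_2 = -2/3, x_3 = -3, x_4 = -4/3, x_5 = 5/2.

x_1 = -1, x_2 = -2/3, x_3 = -3, x_4 = -4/3, x_5 = 5/2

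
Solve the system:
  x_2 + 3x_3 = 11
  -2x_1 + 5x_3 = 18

Row-reduce:
Swap R1 and R2.
R1 ← R1 / (-2).
Rank is 2 with 3 unknowns, leaving x_3 free.

infinitely many solutions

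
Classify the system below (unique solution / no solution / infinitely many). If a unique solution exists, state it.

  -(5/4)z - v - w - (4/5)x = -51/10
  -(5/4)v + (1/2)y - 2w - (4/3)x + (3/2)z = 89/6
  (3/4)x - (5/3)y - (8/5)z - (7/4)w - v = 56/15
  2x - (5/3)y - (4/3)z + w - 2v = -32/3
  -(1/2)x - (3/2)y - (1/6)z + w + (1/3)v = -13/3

x = 2, y = -2, z = 6, w = -6, v = 2

Row-reduce the augmented matrix:
R1 ← R1 / (-4/5).
R2 ← R2 + 4/3·R1.
R3 ← R3 − 3/4·R1.
R4 ← R4 − 2·R1.
R5 ← R5 + 1/2·R1.
R2 ← R2 / (1/2).
R3 ← R3 + 5/3·R2.
R4 ← R4 + 5/3·R2.
R5 ← R5 + 3/2·R2.
R3 ← R3 / (26417/2880).
R1 ← R1 − 25/16·R3.
R2 ← R2 − 43/6·R3.
R4 ← R4 − 539/72·R3.
R5 ← R5 − 1091/96·R3.
R4 ← R4 / (38761/79251).
R1 ← R1 − 50115/26417·R4.
R2 ← R2 − 60792/26417·R4.
R3 ← R3 + 10940/26417·R4.
R5 ← R5 − 845035/158502·R4.
R5 ← R5 / (7423577/232566).
R1 ← R1 − 904995/77522·R5.
R2 ← R2 − 1069299/77522·R5.
R3 ← R3 + 89730/38761·R5.
R4 ← R4 + 422149/77522·R5.
Reading off the reduced rows gives x = 2, y = -2, z = 6, w = -6, v = 2.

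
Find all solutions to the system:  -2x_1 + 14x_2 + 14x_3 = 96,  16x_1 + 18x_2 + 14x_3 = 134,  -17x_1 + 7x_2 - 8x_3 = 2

Row-reduce the augmented matrix:
R1 ← R1 / (-2).
R2 ← R2 − 16·R1.
R3 ← R3 + 17·R1.
R2 ← R2 / (130).
R1 ← R1 + 7·R2.
R3 ← R3 + 112·R2.
R3 ← R3 / (-1199/65).
R1 ← R1 + 14/65·R3.
R2 ← R2 − 63/65·R3.
Reading off the reduced rows gives x_1 = 1, x_2 = 5, x_3 = 2.

x_1 = 1, x_2 = 5, x_3 = 2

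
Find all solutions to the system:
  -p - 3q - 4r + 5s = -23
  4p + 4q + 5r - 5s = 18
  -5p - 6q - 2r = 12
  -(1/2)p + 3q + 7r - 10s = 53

no solution

Row-reduce:
R1 ← R1 / (-1).
R2 ← R2 − 4·R1.
R3 ← R3 + 5·R1.
R4 ← R4 + 1/2·R1.
R2 ← R2 / (-8).
R1 ← R1 − 3·R2.
R3 ← R3 − 9·R2.
R4 ← R4 − 9/2·R2.
R3 ← R3 / (45/8).
R1 ← R1 + 1/8·R3.
R2 ← R2 − 11/8·R3.
R4 ← R4 − 45/16·R3.
Row 4 reduces to 0 = 1, a contradiction. The system is inconsistent.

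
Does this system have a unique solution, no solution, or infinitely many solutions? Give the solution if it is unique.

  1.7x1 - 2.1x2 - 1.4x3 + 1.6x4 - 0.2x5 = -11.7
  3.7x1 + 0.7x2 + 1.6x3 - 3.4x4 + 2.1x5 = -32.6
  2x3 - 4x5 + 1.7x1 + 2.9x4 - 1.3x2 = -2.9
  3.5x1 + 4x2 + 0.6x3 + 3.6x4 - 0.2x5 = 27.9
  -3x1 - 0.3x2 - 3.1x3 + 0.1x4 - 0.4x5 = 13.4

x1 = -5, x2 = 6, x3 = 0, x4 = 6, x5 = 1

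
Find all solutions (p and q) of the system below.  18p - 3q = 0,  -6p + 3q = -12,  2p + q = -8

Row-reduce the augmented matrix:
R1 ← R1 / (18).
R2 ← R2 + 6·R1.
R3 ← R3 − 2·R1.
R2 ← R2 / (2).
R1 ← R1 + 1/6·R2.
R3 ← R3 − 4/3·R2.
R3 reduces to 0 = 0, so the extra equation is consistent.
Reading off the reduced rows gives p = -1, q = -6.

p = -1, q = -6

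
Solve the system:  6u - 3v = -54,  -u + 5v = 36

u = -6, v = 6

From equation 2: u = -36 + 5·v.
Substitute into equation 1 and solve: v = 6.
Then u = -6.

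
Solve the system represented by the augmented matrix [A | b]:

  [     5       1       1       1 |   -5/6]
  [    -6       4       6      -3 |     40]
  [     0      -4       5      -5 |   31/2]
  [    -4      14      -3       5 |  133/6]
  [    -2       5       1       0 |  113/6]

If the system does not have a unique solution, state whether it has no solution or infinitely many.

Row-reduce the augmented matrix:
R1 ← R1 / (5).
R2 ← R2 + 6·R1.
R4 ← R4 + 4·R1.
R5 ← R5 + 2·R1.
R2 ← R2 / (26/5).
R1 ← R1 − 1/5·R2.
R3 ← R3 + 4·R2.
R4 ← R4 − 74/5·R2.
R5 ← R5 − 27/5·R2.
R3 ← R3 / (137/13).
R1 ← R1 + 1/13·R3.
R2 ← R2 − 18/13·R3.
R4 ← R4 + 295/13·R3.
R5 ← R5 + 79/13·R3.
R4 ← R4 / (-387/137).
R1 ← R1 − 61/274·R4.
R2 ← R2 − 135/274·R4.
R3 ← R3 + 83/137·R4.
R5 ← R5 + 387/274·R4.
R5 reduces to 0 = 0, so the extra equation is consistent.
Reading off the reduced rows gives x_1 = -2/3, x_2 = 3, x_3 = 5/2, x_4 = -3.

x_1 = -2/3, x_2 = 3, x_3 = 5/2, x_4 = -3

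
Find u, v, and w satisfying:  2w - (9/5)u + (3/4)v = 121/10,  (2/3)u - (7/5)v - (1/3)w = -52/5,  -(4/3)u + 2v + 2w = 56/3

u = -2, v = 6, w = 2

Row-reduce the augmented matrix:
R1 ← R1 / (-9/5).
R2 ← R2 − 2/3·R1.
R3 ← R3 + 4/3·R1.
R2 ← R2 / (-101/90).
R1 ← R1 + 5/12·R2.
R3 ← R3 − 13/9·R2.
R3 ← R3 / (316/303).
R1 ← R1 + 255/202·R3.
R2 ← R2 + 110/303·R3.
Reading off the reduced rows gives u = -2, v = 6, w = 2.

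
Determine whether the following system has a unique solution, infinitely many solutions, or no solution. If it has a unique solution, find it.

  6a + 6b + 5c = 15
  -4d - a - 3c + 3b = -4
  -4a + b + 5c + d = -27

Row-reduce:
R1 ← R1 / (6).
R2 ← R2 + 1·R1.
R3 ← R3 + 4·R1.
R2 ← R2 / (4).
R1 ← R1 − 1·R2.
R3 ← R3 − 5·R2.
R3 ← R3 / (265/24).
R1 ← R1 − 11/8·R3.
R2 ← R2 + 13/24·R3.
Rank is 3 with 4 unknowns, leaving d free.

infinitely many solutions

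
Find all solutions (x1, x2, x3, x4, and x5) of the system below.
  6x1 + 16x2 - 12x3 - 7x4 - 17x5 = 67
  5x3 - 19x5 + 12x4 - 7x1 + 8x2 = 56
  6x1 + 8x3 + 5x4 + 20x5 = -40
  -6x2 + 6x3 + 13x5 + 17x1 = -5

infinitely many solutions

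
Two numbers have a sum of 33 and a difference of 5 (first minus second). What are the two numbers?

first number: 19, second number: 14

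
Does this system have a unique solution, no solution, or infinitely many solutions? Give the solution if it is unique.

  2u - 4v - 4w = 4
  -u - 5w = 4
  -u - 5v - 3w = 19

Row-reduce the augmented matrix:
R1 ← R1 / (2).
R2 ← R2 + 1·R1.
R3 ← R3 + 1·R1.
R2 ← R2 / (-2).
R1 ← R1 + 2·R2.
R3 ← R3 + 7·R2.
R3 ← R3 / (39/2).
R1 ← R1 − 5·R3.
R2 ← R2 − 7/2·R3.
Reading off the reduced rows gives u = -4, v = -3, w = 0.

u = -4, v = -3, w = 0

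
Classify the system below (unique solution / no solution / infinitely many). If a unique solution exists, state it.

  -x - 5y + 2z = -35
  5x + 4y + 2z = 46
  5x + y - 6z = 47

Row-reduce the augmented matrix:
R1 ← R1 / (-1).
R2 ← R2 − 5·R1.
R3 ← R3 − 5·R1.
R2 ← R2 / (-21).
R1 ← R1 − 5·R2.
R3 ← R3 + 24·R2.
R3 ← R3 / (-68/7).
R1 ← R1 − 6/7·R3.
R2 ← R2 + 4/7·R3.
Reading off the reduced rows gives x = 6, y = 5, z = -2.

x = 6, y = 5, z = -2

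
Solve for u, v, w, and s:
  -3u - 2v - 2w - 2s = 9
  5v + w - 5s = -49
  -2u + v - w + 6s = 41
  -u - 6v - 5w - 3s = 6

Row-reduce the augmented matrix:
R1 ← R1 / (-3).
R3 ← R3 + 2·R1.
R4 ← R4 + 1·R1.
R2 ← R2 / (5).
R1 ← R1 − 2/3·R2.
R3 ← R3 − 7/3·R2.
R4 ← R4 + 16/3·R2.
R3 ← R3 / (-2/15).
R1 ← R1 − 8/15·R3.
R2 ← R2 − 1/5·R3.
R4 ← R4 + 49/15·R3.
R4 ← R4 / (-489/2).
R1 ← R1 − 40·R4.
R2 ← R2 − 27/2·R4.
R3 ← R3 + 145/2·R4.
Reading off the reduced rows gives u = -5, v = -4, w = 1, s = 6.

u = -5, v = -4, w = 1, s = 6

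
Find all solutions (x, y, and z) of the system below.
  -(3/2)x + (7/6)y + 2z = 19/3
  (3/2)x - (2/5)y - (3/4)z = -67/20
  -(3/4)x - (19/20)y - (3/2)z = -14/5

Row-reduce:
R1 ← R1 / (-3/2).
R2 ← R2 − 3/2·R1.
R3 ← R3 + 3/4·R1.
R2 ← R2 / (23/30).
R1 ← R1 + 7/9·R2.
R3 ← R3 + 23/15·R2.
Rank is 2 with 3 unknowns, leaving z free.

infinitely many solutions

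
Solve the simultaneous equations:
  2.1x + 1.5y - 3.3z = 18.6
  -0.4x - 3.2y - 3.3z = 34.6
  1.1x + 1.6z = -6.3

x = 3, y = -5, z = -6

Row-reduce the augmented matrix:
R1 ← R1 / (21/10).
R2 ← R2 + 2/5·R1.
R3 ← R3 − 11/10·R1.
R2 ← R2 / (-102/35).
R1 ← R1 − 5/7·R2.
R3 ← R3 + 11/14·R2.
R3 ← R3 / (8951/2040).
R1 ← R1 + 517/204·R3.
R2 ← R2 − 275/204·R3.
Reading off the reduced rows gives x = 3, y = -5, z = -6.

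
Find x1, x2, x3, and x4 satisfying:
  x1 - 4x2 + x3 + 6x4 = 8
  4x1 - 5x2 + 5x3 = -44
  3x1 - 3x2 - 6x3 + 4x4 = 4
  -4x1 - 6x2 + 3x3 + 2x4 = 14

x1 = -6, x2 = 2, x3 = -2, x4 = 4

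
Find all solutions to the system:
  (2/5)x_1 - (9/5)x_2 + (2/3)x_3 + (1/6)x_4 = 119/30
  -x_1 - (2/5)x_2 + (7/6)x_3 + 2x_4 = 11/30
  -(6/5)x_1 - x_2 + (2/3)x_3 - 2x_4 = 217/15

infinitely many solutions

Row-reduce:
R1 ← R1 / (2/5).
R2 ← R2 + 1·R1.
R3 ← R3 + 6/5·R1.
R2 ← R2 / (-49/10).
R1 ← R1 + 9/2·R2.
R3 ← R3 + 32/5·R2.
R3 ← R3 / (-152/147).
R1 ← R1 + 275/294·R3.
R2 ← R2 + 85/147·R3.
Rank is 3 with 4 unknowns, leaving x_4 free.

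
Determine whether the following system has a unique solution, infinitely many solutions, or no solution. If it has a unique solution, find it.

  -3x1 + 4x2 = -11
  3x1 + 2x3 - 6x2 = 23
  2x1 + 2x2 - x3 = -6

Row-reduce the augmented matrix:
R1 ← R1 / (-3).
R2 ← R2 − 3·R1.
R3 ← R3 − 2·R1.
R2 ← R2 / (-2).
R1 ← R1 + 4/3·R2.
R3 ← R3 − 14/3·R2.
R3 ← R3 / (11/3).
R1 ← R1 + 4/3·R3.
R2 ← R2 + 1·R3.
Reading off the reduced rows gives x1 = 1, x2 = -2, x3 = 4.

x1 = 1, x2 = -2, x3 = 4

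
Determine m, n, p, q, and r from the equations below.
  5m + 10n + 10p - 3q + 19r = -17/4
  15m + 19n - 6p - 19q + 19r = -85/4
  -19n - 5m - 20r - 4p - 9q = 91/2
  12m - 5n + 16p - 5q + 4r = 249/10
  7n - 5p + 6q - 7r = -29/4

m = -9/5, n = 1, p = 3, q = -5/2, r = -9/4

Row-reduce the augmented matrix:
R1 ← R1 / (5).
R2 ← R2 − 15·R1.
R3 ← R3 + 5·R1.
R4 ← R4 − 12·R1.
R2 ← R2 / (-11).
R1 ← R1 − 2·R2.
R3 ← R3 + 9·R2.
R4 ← R4 + 29·R2.
R5 ← R5 − 7·R2.
R3 ← R3 / (390/11).
R1 ← R1 + 50/11·R3.
R2 ← R2 − 36/11·R3.
R4 ← R4 − 956/11·R3.
R5 ← R5 + 307/11·R3.
R4 ← R4 / (493/13).
R1 ← R1 + 189/65·R4.
R2 ← R2 − 82/65·R4.
R3 ← R3 + 7/65·R4.
R5 ← R5 + 219/65·R4.
R5 ← R5 / (-26159/2958).
R1 ← R1 + 614/1479·R5.
R2 ← R2 − 1748/1479·R5.
R3 ← R3 − 2383/2958·R5.
R4 ← R4 + 592/1479·R5.
Reading off the reduced rows gives m = -9/5, n = 1, p = 3, q = -5/2, r = -9/4.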